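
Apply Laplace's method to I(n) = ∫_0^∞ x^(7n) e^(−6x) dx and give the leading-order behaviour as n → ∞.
I(n) ~ (sqrt(2π·7n) / 6) · (7n/(6e))^(7n)

Write the integrand as exp(7n ln x − 6x) and set f(x) = 7n ln x − 6x. Then f'(x) = 7n/x − 6 = 0 at x* = 7n/6, and f''(x*) = −7n/x*^2 = −6^2/(7n). Laplace's method (interior maximum) gives
  I(n) ~ e^(f(x*)) · sqrt(2π / |f''(x*)|)
        = exp(7n ln(7n/6) − 7n) · sqrt(2π · 7n / 6^2)
        = (7n/6)^(7n) e^(−7n) · sqrt(2π·7n) / 6
        = (sqrt(2π·7n) / 6) · (7n/(6e))^(7n).
This matches Γ(7n+1)/6^(7n+1) with Stirling applied to Γ.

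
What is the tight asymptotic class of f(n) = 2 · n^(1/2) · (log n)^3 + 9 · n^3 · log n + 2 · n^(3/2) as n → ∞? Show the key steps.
f(n) ∈ Θ(n^3 · log n)

Compare the terms by growth order. For large n, n^a · (log n)^b dominates n^a' · (log n)^b' iff a > a', or (a = a' and b > b'). Ranking the 3 terms shows the dominant one is 9 · n^3 · log n. Hence f(n) ∈ Θ(n^3 · log n).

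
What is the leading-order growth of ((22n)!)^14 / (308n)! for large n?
((22n)!)^14/(308n)! ~ ((2π·22n)^(13/2) / sqrt(14)) · 14^(−14·22n)  →  0

Write N = 22n. Stirling: N! ~ sqrt(2π N)(N/e)^N and (14N)! ~ sqrt(2π·14N)·(14N/e)^(14N).
  (N!)^14/(14N)! ~ (2π N)^(14/2) (N/e)^(14N) / [sqrt(2π·14N) (14N/e)^(14N)]
     = (2π N)^(14/2) / sqrt(2π·14N) · (N/(14N))^(14N)
     = (2π N)^((14−1)/2) / sqrt(14) · 14^(−14N).
Since 14^14 > 1, the factor 14^(−14N) decays exponentially, so the ratio → 0. Substituting N = 22n gives the stated form.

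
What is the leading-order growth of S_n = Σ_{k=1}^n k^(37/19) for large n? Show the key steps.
S_n ~ (19/56) · n^(56/19)

Integral comparison: Σ_{k=1}^n k^(37/19) = ∫_0^n x^(37/19) dx + O(n^(37/19)). The integral is n^(1 + 37/19) / (1 + 37/19) = n^((37+19)/19) / ((37+19)/19) = (19/56) · n^(56/19).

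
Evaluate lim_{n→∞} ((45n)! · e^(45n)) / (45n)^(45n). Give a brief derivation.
lim = ∞

Stirling: (45n)! ~ sqrt(2π·45n) · (45n/e)^(45n). Hence
  (45n)! · e^(45n) / (45n)^(45n) ~ sqrt(2π·45n) = sqrt(2π·45) · sqrt(n) → ∞.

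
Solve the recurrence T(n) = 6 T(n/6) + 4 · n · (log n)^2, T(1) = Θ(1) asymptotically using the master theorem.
T(n) = Θ(n · (log n)^3)

Here log_6 6 = 1 and f(n) = 4 · n · (log n)^2 = Θ(n^(log_6 6) · (log n)^2). This is the extended Case 2 of the master theorem (f matches the critical exponent up to log factors), giving T(n) = Θ(n^(log_6 6) · (log n)^(2+1)) = Θ(n · (log n)^3).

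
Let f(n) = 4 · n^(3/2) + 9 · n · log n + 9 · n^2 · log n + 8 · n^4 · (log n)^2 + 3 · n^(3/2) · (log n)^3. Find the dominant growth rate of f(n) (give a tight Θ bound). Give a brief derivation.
f(n) ∈ Θ(n^4 · (log n)^2)

Compare the terms by growth order. For large n, n^a · (log n)^b dominates n^a' · (log n)^b' iff a > a', or (a = a' and b > b'). Ranking the 5 terms shows the dominant one is 8 · n^4 · (log n)^2. Hence f(n) ∈ Θ(n^4 · (log n)^2).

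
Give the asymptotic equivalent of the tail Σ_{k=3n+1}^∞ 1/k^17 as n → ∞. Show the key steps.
Σ_{k>3n} 1/k^17 ~ 1/(16 · (3n)^16)

Compare to the integral: ∫_{3n}^∞ x^(−17) dx = [−x^(−16)/16]_{3n}^∞ = 1/((17−1)·(3n)^16). Euler-Maclaurin then gives
  Σ_{k>3n} 1/k^17 = ∫_{3n}^∞ dx/x^17 − 1/(2·(3n)^17) + O(1/(3n)^18).
(Equivalently this is ζ(17) − Σ_{k≤3n} 1/k^17.)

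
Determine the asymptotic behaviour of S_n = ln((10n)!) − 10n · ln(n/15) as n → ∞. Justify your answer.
S_n ~ 10n · (ln 150 − 1) + O(ln n)

Stirling: ln((10n)!) = 10n ln(10n) − 10n + O(ln n).
  S_n = 10n ln(10n) − 10n − 10n ln(n/15) + O(ln n)
      = 10n ln(10n) − 10n ln n + 10n ln 15 − 10n + O(ln n)
      = 10n ln 10 + 10n ln 15 − 10n + O(ln n)
      = 10n (ln 150 − 1) + O(ln n).
Numerically ln(150) − 1 ≈ 4.0106.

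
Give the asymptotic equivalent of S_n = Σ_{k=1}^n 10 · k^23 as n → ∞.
S_n ~ 5 · n^24 / 12

By integral comparison (Euler-Maclaurin), Σ_{k=1}^n 10 · k^23 = 10 · ∫_0^n x^23 dx + O(n^23) = 10 · n^24/24 = 5 · n^24 / 12 + O(n^23). (Equivalently, Faulhaber's formula gives the same leading term.)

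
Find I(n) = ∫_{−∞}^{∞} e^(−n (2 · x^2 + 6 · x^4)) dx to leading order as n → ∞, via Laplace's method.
I(n) ~ sqrt(π/(2n))

φ(x) = 2 · x^2 + 6 · x^4 has its unique global minimum at x* = 0 (since φ'(x) = 4x + 24x^3 = 0 only at x = 0 for real x with both coefficients positive, and φ → ∞ as |x| → ∞). At x* = 0, φ(0) = 0 and φ''(0) = 4. Laplace's method then gives
  I(n) ~ sqrt(2π / (n · φ''(0))) · e^(−n φ(0)) = sqrt(2π / (4n)) = sqrt(π/(2n)).
The 6 · x^4 term contributes only at subleading order (an O(1/n) relative correction).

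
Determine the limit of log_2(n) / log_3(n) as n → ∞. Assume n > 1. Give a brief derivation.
lim = ln(3) / ln(2) = log_2(3)

Change of base: log_2(n) = ln n / ln 2 and log_3(n) = ln n / ln 3. The ratio is (ln n / ln 2) · (ln 3 / ln n) = ln 3 / ln 2, a constant independent of n. So the limit is ln 3 / ln 2 = log_2(3).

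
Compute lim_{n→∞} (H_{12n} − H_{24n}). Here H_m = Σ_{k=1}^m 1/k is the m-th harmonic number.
lim = ln(12/24) = −ln 2

Euler-Maclaurin gives H_m = ln m + γ + 1/(2m) + O(1/m^2). The γ and O(1/m) terms cancel in the difference:
  H_{12n} − H_{24n} = ln(12n) − ln(24n) + O(1/n) = ln(12/24) + O(1/n).
Hence the limit is ln(12/24) = −ln 2.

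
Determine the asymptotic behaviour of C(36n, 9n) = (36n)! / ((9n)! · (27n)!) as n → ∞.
C(36n, 9n) ~ (256/27)^(9n) · sqrt(2/(3π·9n))

Write N = 9n. Apply Stirling to each factorial:
  (4N)! ~ sqrt(2π·4N) · (4N/e)^(4N),
  N! ~ sqrt(2π N) · (N/e)^N,
  (3N)! ~ sqrt(2π·3N) · (3N/e)^(3N).
The exponential factors combine to (4N)^(4N) / (N^N · (3N)^(3N)) = 4^(4N)/3^(3N) = (4^4/3^3)^N = (256/27)^N.
The square-root prefactors combine to sqrt(2π·4N) / (sqrt(2π N)·sqrt(2π·3N)) = sqrt(4 / (2π·3·N)) = sqrt(2/(3π·9n)).
Substituting N = 9n: C(36n, 9n) ~ (256/27)^(9n) · sqrt(2/(3π·9n)).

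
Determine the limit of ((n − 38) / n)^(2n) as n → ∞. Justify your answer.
lim = e^(−76)

Rewrite as (1 − 38/n)^(2n). By the standard limit (1 + x/n)^n → e^x, we have (1 − 38/n)^n → e^(−38), and raising to the 2nd power gives e^(−76).
More precisely, ln[(1 − 38/n)^(2n)] = 2n · ln(1 − 38/n) = 2n · (-38/n + O(1/n^2)) = -76 + O(1/n) → -76.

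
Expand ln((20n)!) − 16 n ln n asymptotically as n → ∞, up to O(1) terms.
ln((20n)!) − 16 n ln n = 4 n ln n + 20(ln 20 − 1) n + (1/2) ln(2π·20n) + O(1/n)

Stirling: ln((20n)!) = 20n ln(20n) − 20n + (1/2) ln(2π·20n) + O(1/n).
Expand 20n ln(20n) = 20n (ln n + ln 20) = 20n ln n + 20n ln 20.
Subtract 16n ln n: leading term is (20 − 16) n ln n = 4 n ln n. The next term is 20n ln 20 − 20n = 20(ln 20 − 1) n. Then the (1/2) ln(2π·20n) correction.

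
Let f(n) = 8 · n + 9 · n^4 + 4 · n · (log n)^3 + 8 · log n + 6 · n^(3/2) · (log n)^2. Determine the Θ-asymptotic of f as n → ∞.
f(n) ∈ Θ(n^4)

Compare the terms by growth order. For large n, n^a · (log n)^b dominates n^a' · (log n)^b' iff a > a', or (a = a' and b > b'). Ranking the 5 terms shows the dominant one is 9 · n^4. Hence f(n) ∈ Θ(n^4).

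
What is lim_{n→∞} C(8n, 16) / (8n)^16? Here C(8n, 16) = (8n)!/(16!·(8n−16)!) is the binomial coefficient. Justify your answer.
lim = 1/16! = 1/20922789888000

With N = 8n → ∞: C(N, 16) / N^16 = [N(N−1)…(N−15)] / (16! · N^16) = (1/16!) · 1 · (1 − 1/(8n)) · … · (1 − 15/(8n)). Each factor → 1 as N → ∞, so the limit is 1/16! = 1/20922789888000.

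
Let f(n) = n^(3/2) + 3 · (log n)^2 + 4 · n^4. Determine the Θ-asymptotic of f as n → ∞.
f(n) ∈ Θ(n^4)

Compare the terms by growth order. For large n, n^a · (log n)^b dominates n^a' · (log n)^b' iff a > a', or (a = a' and b > b'). Ranking the 3 terms shows the dominant one is 4 · n^4. Hence f(n) ∈ Θ(n^4).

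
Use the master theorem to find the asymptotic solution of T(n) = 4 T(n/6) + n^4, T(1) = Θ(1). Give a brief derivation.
T(n) = Θ(n^4)

log_6 4 ≈ 0.774. f(n) = n^4 dominates n^(log_6 4) since 4 > 0.774, and the regularity condition a·f(n/b) = 4·(n/6)^4 = (4/1296)·n^4 ≤ c·f(n) holds with c = 4/1296 ≈ 0.00309 < 1. So this is Case 3: T(n) = Θ(f(n)) = Θ(n^4).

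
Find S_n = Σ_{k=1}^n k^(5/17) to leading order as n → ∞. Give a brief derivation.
S_n ~ (17/22) · n^(22/17)

Integral comparison: Σ_{k=1}^n k^(5/17) = ∫_0^n x^(5/17) dx + O(n^(5/17)). The integral is n^(1 + 5/17) / (1 + 5/17) = n^((5+17)/17) / ((5+17)/17) = (17/22) · n^(22/17).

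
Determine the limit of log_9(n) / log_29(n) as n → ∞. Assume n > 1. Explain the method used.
lim = ln(29) / ln(9) = log_9(29)

Change of base: log_9(n) = ln n / ln 9 and log_29(n) = ln n / ln 29. The ratio is (ln n / ln 9) · (ln 29 / ln n) = ln 29 / ln 9, a constant independent of n. So the limit is ln 29 / ln 9 = log_9(29).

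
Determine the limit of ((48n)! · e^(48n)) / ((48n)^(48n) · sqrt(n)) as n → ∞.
lim = sqrt(2π·48)

Stirling: (48n)! ~ sqrt(2π·48n) · (48n/e)^(48n). Hence
  (48n)! · e^(48n) / (48n)^(48n) ~ sqrt(2π·48n).
Dividing by sqrt(n): sqrt(2π·48n) / sqrt(n) = sqrt(2π·48) · n^((1−1)/2), so the limit is sqrt(2π·48).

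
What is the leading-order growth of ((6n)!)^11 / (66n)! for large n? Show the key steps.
((6n)!)^11/(66n)! ~ ((2π·6n)^(10/2) / sqrt(11)) · 11^(−11·6n)  →  0

Write N = 6n. Stirling: N! ~ sqrt(2π N)(N/e)^N and (11N)! ~ sqrt(2π·11N)·(11N/e)^(11N).
  (N!)^11/(11N)! ~ (2π N)^(11/2) (N/e)^(11N) / [sqrt(2π·11N) (11N/e)^(11N)]
     = (2π N)^(11/2) / sqrt(2π·11N) · (N/(11N))^(11N)
     = (2π N)^((11−1)/2) / sqrt(11) · 11^(−11N).
Since 11^11 > 1, the factor 11^(−11N) decays exponentially, so the ratio → 0. Substituting N = 6n gives the stated form.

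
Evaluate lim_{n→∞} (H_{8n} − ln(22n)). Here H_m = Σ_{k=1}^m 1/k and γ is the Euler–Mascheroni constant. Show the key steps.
lim = ln(4/11) + γ

By Euler-Maclaurin, H_m = ln m + γ + O(1/m). So
  H_{8n} − ln(22n) = ln(8n) + γ − ln(22n) + O(1/n)
                       = ln(8/22) + γ + O(1/n).
Hence the limit is ln(8/22) + γ (= ln(4/11)).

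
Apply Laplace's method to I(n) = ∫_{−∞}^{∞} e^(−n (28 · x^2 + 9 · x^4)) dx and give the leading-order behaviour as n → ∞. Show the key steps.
I(n) ~ sqrt(π/(28n))

φ(x) = 28 · x^2 + 9 · x^4 has its unique global minimum at x* = 0 (since φ'(x) = 56x + 36x^3 = 0 only at x = 0 for real x with both coefficients positive, and φ → ∞ as |x| → ∞). At x* = 0, φ(0) = 0 and φ''(0) = 56. Laplace's method then gives
  I(n) ~ sqrt(2π / (n · φ''(0))) · e^(−n φ(0)) = sqrt(2π / (56n)) = sqrt(π/(28n)).
The 9 · x^4 term contributes only at subleading order (an O(1/n) relative correction).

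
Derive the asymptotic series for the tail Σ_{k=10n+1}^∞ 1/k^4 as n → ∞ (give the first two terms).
Σ_{k>10n} 1/k^4 = 1/(3 · (10n)^3) − 1/(2 · (10n)^4) + O(1/(10n)^5)

Compare to the integral: ∫_{10n}^∞ x^(−4) dx = [−x^(−3)/3]_{10n}^∞ = 1/((4−1)·(10n)^3). The Euler-Maclaurin correction adds −f(10n)/2 = −1/(2·(10n)^4). Euler-Maclaurin then gives
  Σ_{k>10n} 1/k^4 = ∫_{10n}^∞ dx/x^4 − 1/(2·(10n)^4) + O(1/(10n)^5).
(Equivalently this is ζ(4) − Σ_{k≤10n} 1/k^4.)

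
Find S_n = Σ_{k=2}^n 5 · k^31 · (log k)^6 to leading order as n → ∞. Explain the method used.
S_n ~ 5 · n^32 · (log n)^6 / 32

By integral comparison, S_n = ∫_1^n 5 · x^31 · (log x)^6 dx + O(n^31 · (log n)^6). For the integral, the leading term of ∫_1^n x^31 (log x)^6 dx is n^32/32 · (log n)^6 (by repeated integration by parts; each step lowers the log-exponent and produces a relatively O(1/log n) correction). Hence S_n ~ 5 · n^32 · (log n)^6 / 32.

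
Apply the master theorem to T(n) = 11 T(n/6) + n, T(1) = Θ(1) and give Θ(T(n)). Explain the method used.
T(n) = Θ(n^(log_6 11))

Master theorem: compare f(n) = n to n^(log_6 11) where log_6 11 ≈ 1.338. Since 1 < log_6 11, we have f(n) = O(n^(log_6 11 − ε)) for some ε > 0 — Case 1. Hence T(n) = Θ(n^(log_6 11)).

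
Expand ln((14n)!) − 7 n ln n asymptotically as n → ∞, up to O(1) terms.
ln((14n)!) − 7 n ln n = 7 n ln n + 14(ln 14 − 1) n + (1/2) ln(2π·14n) + O(1/n)

Stirling: ln((14n)!) = 14n ln(14n) − 14n + (1/2) ln(2π·14n) + O(1/n).
Expand 14n ln(14n) = 14n (ln n + ln 14) = 14n ln n + 14n ln 14.
Subtract 7n ln n: leading term is (14 − 7) n ln n = 7 n ln n. The next term is 14n ln 14 − 14n = 14(ln 14 − 1) n. Then the (1/2) ln(2π·14n) correction.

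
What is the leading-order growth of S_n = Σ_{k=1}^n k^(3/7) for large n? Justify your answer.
S_n ~ (7/10) · n^(10/7)

Integral comparison: Σ_{k=1}^n k^(3/7) = ∫_0^n x^(3/7) dx + O(n^(3/7)). The integral is n^(1 + 3/7) / (1 + 3/7) = n^((3+7)/7) / ((3+7)/7) = (7/10) · n^(10/7).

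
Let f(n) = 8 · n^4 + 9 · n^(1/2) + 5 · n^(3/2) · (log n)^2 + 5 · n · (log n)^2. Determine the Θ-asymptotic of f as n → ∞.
f(n) ∈ Θ(n^4)

Compare the terms by growth order. For large n, n^a · (log n)^b dominates n^a' · (log n)^b' iff a > a', or (a = a' and b > b'). Ranking the 4 terms shows the dominant one is 8 · n^4. Hence f(n) ∈ Θ(n^4).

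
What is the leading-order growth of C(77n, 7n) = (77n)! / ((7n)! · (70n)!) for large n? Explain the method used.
C(77n, 7n) ~ (285311670611/10000000000)^(7n) · sqrt(11/(20π·7n))

Write N = 7n. Apply Stirling to each factorial:
  (11N)! ~ sqrt(2π·11N) · (11N/e)^(11N),
  N! ~ sqrt(2π N) · (N/e)^N,
  (10N)! ~ sqrt(2π·10N) · (10N/e)^(10N).
The exponential factors combine to (11N)^(11N) / (N^N · (10N)^(10N)) = 11^(11N)/10^(10N) = (11^11/10^10)^N = (285311670611/10000000000)^N.
The square-root prefactors combine to sqrt(2π·11N) / (sqrt(2π N)·sqrt(2π·10N)) = sqrt(11 / (2π·10·N)) = sqrt(11/(20π·7n)).
Substituting N = 7n: C(77n, 7n) ~ (285311670611/10000000000)^(7n) · sqrt(11/(20π·7n)).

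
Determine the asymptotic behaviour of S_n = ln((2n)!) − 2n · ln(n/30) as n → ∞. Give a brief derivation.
S_n ~ 2n · (ln 60 − 1) + O(ln n)

Stirling: ln((2n)!) = 2n ln(2n) − 2n + O(ln n).
  S_n = 2n ln(2n) − 2n − 2n ln(n/30) + O(ln n)
      = 2n ln(2n) − 2n ln n + 2n ln 30 − 2n + O(ln n)
      = 2n ln 2 + 2n ln 30 − 2n + O(ln n)
      = 2n (ln 60 − 1) + O(ln n).
Numerically ln(60) − 1 ≈ 3.0943.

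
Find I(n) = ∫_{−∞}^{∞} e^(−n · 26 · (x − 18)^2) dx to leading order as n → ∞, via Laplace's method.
I(n) = sqrt(π/(26n))

Here φ(x) = 26 · (x − 18)^2 has its unique minimum at x* = 18 with φ(x*) = 0 and φ''(x*) = 52. Laplace's method gives
  I(n) ~ e^(−n φ(x*)) · sqrt(2π / (n · φ''(x*))) = sqrt(2π / (52n)) = sqrt(π/(26n)).
This is exact: substituting u = (x − 18)·sqrt(26n) gives I(n) = (1/sqrt(26n)) ∫_{−∞}^{∞} e^(−u^2) du = sqrt(π/(26n)).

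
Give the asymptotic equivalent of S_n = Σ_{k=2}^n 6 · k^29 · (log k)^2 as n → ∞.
S_n ~ n^30 · (log n)^2 / 5

By integral comparison, S_n = ∫_1^n 6 · x^29 · (log x)^2 dx + O(n^29 · (log n)^2). For the integral, the leading term of ∫_1^n x^29 (log x)^2 dx is n^30/30 · (log n)^2 (by repeated integration by parts; each step lowers the log-exponent and produces a relatively O(1/log n) correction). Hence S_n ~ n^30 · (log n)^2 / 5.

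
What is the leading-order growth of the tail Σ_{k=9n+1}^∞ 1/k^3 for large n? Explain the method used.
Σ_{k>9n} 1/k^3 ~ 1/(2 · (9n)^2)

Compare to the integral: ∫_{9n}^∞ x^(−3) dx = [−x^(−2)/2]_{9n}^∞ = 1/((3−1)·(9n)^2). Euler-Maclaurin then gives
  Σ_{k>9n} 1/k^3 = ∫_{9n}^∞ dx/x^3 − 1/(2·(9n)^3) + O(1/(9n)^4).
(Equivalently this is ζ(3) − Σ_{k≤9n} 1/k^3.)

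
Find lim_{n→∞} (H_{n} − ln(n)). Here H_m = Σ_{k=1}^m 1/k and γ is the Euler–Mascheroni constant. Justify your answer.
lim = γ

By Euler-Maclaurin, H_m = ln m + γ + O(1/m). So
  H_{n} − ln(n) = ln(n) + γ − ln(n) + O(1/n)
                       = ln(1/1) + γ + O(1/n).
Hence the limit is γ (since ln 1 = 0).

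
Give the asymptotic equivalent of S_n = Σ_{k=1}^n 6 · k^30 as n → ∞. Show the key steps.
S_n ~ 6 · n^31 / 31

By integral comparison (Euler-Maclaurin), Σ_{k=1}^n 6 · k^30 = 6 · ∫_0^n x^30 dx + O(n^30) = 6 · n^31/31 + O(n^30). (Equivalently, Faulhaber's formula gives the same leading term.)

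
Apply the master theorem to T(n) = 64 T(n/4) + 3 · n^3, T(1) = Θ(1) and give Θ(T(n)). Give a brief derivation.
T(n) = Θ(n^3 log n)

log_4 64 = 3, and f(n) = 3 · n^3 = Θ(n^(log_4 64)). This is Case 2 of the master theorem: T(n) = Θ(f(n) · log n) = Θ(n^3 log n).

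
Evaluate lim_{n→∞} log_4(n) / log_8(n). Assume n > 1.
lim = ln(8) / ln(4) = log_4(8)

Change of base: log_4(n) = ln n / ln 4 and log_8(n) = ln n / ln 8. The ratio is (ln n / ln 4) · (ln 8 / ln n) = ln 8 / ln 4, a constant independent of n. So the limit is ln 8 / ln 4 = log_4(8).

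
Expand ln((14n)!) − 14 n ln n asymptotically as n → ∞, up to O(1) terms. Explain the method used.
ln((14n)!) − 14 n ln n = 14(ln 14 − 1) n + (1/2) ln(2π·14n) + O(1/n)

Stirling: ln((14n)!) = 14n ln(14n) − 14n + (1/2) ln(2π·14n) + O(1/n).
Since 14n ln(14n) = 14n ln n + 14n ln 14, subtracting 14n ln n cancels the n ln n term exactly. What remains is 14(ln 14 − 1) n + (1/2) ln(2π·14n) + O(1/n).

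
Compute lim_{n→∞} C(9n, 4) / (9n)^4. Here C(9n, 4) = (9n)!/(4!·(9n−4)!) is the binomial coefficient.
lim = 1/4! = 1/24

With N = 9n → ∞: C(N, 4) / N^4 = [N(N−1)…(N−3)] / (4! · N^4) = (1/4!) · 1 · (1 − 1/(9n)) · (1 − 2/(9n)) · (1 − 3/(9n)). Each factor → 1 as N → ∞, so the limit is 1/4! = 1/24.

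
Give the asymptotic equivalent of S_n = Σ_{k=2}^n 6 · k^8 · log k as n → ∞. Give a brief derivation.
S_n ~ 2 · n^9 log n / 3 − 2 · n^9 / 27

By integral comparison, S_n = ∫_1^n 6 · x^8 · log x dx + O(n^8 · log n). For the integral, ∫ x^8 log x dx = n^9 log n / 9 − n^9/81 (integration by parts). Hence S_n ~ 2 · n^9 log n / 3 − 2 · n^9 / 27.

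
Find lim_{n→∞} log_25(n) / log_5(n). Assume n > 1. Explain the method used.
lim = ln(5) / ln(25) = log_25(5)

Change of base: log_25(n) = ln n / ln 25 and log_5(n) = ln n / ln 5. The ratio is (ln n / ln 25) · (ln 5 / ln n) = ln 5 / ln 25, a constant independent of n. So the limit is ln 5 / ln 25 = log_25(5).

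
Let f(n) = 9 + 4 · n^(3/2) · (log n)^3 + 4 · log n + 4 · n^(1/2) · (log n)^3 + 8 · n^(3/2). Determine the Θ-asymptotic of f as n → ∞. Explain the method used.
f(n) ∈ Θ(n^(3/2) · (log n)^3)

Compare the terms by growth order. For large n, n^a · (log n)^b dominates n^a' · (log n)^b' iff a > a', or (a = a' and b > b'). Ranking the 5 terms shows the dominant one is 4 · n^(3/2) · (log n)^3. Hence f(n) ∈ Θ(n^(3/2) · (log n)^3).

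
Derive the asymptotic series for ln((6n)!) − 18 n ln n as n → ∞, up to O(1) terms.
ln((6n)!) − 18 n ln n = −12 n ln n + 6(ln 6 − 1) n + (1/2) ln(2π·6n) + O(1/n)

Stirling: ln((6n)!) = 6n ln(6n) − 6n + (1/2) ln(2π·6n) + O(1/n).
Expand 6n ln(6n) = 6n (ln n + ln 6) = 6n ln n + 6n ln 6.
Subtract 18n ln n: leading term is (6 − 18) n ln n = −12 n ln n. The next term is 6n ln 6 − 6n = 6(ln 6 − 1) n. Then the (1/2) ln(2π·6n) correction.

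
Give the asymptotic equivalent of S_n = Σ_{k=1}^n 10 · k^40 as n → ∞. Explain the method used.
S_n ~ 10 · n^41 / 41

By integral comparison (Euler-Maclaurin), Σ_{k=1}^n 10 · k^40 = 10 · ∫_0^n x^40 dx + O(n^40) = 10 · n^41/41 + O(n^40). (Equivalently, Faulhaber's formula gives the same leading term.)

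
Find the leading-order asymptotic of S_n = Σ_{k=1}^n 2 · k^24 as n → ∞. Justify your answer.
S_n ~ 2 · n^25 / 25

By integral comparison (Euler-Maclaurin), Σ_{k=1}^n 2 · k^24 = 2 · ∫_0^n x^24 dx + O(n^24) = 2 · n^25/25 + O(n^24). (Equivalently, Faulhaber's formula gives the same leading term.)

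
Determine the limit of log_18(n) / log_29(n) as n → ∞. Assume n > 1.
lim = ln(29) / ln(18) = log_18(29)

Change of base: log_18(n) = ln n / ln 18 and log_29(n) = ln n / ln 29. The ratio is (ln n / ln 18) · (ln 29 / ln n) = ln 29 / ln 18, a constant independent of n. So the limit is ln 29 / ln 18 = log_18(29).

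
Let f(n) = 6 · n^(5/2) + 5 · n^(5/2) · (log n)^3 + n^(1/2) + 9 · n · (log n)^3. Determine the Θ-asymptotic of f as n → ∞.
f(n) ∈ Θ(n^(5/2) · (log n)^3)

Compare the terms by growth order. For large n, n^a · (log n)^b dominates n^a' · (log n)^b' iff a > a', or (a = a' and b > b'). Ranking the 4 terms shows the dominant one is 5 · n^(5/2) · (log n)^3. Hence f(n) ∈ Θ(n^(5/2) · (log n)^3).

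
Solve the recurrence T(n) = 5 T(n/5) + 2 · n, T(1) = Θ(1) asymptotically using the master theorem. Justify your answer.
T(n) = Θ(n log n)

log_5 5 = 1, and f(n) = 2 · n = Θ(n^(log_5 5)). This is Case 2 of the master theorem: T(n) = Θ(f(n) · log n) = Θ(n log n).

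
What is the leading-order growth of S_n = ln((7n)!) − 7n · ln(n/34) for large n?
S_n ~ 7n · (ln 238 − 1) + O(ln n)

Stirling: ln((7n)!) = 7n ln(7n) − 7n + O(ln n).
  S_n = 7n ln(7n) − 7n − 7n ln(n/34) + O(ln n)
      = 7n ln(7n) − 7n ln n + 7n ln 34 − 7n + O(ln n)
      = 7n ln 7 + 7n ln 34 − 7n + O(ln n)
      = 7n (ln 238 − 1) + O(ln n).
Numerically ln(238) − 1 ≈ 4.4723.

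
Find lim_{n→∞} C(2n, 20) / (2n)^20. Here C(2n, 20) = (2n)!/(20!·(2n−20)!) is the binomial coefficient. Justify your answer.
lim = 1/20! = 1/2432902008176640000

With N = 2n → ∞: C(N, 20) / N^20 = [N(N−1)…(N−19)] / (20! · N^20) = (1/20!) · 1 · (1 − 1/(2n)) · … · (1 − 19/(2n)). Each factor → 1 as N → ∞, so the limit is 1/20! = 1/2432902008176640000.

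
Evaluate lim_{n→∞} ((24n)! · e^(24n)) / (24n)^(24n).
lim = ∞

Stirling: (24n)! ~ sqrt(2π·24n) · (24n/e)^(24n). Hence
  (24n)! · e^(24n) / (24n)^(24n) ~ sqrt(2π·24n) = sqrt(2π·24) · sqrt(n) → ∞.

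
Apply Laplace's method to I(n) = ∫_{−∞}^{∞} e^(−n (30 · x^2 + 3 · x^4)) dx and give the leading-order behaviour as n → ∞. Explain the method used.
I(n) ~ sqrt(π/(30n))

φ(x) = 30 · x^2 + 3 · x^4 has its unique global minimum at x* = 0 (since φ'(x) = 60x + 12x^3 = 0 only at x = 0 for real x with both coefficients positive, and φ → ∞ as |x| → ∞). At x* = 0, φ(0) = 0 and φ''(0) = 60. Laplace's method then gives
  I(n) ~ sqrt(2π / (n · φ''(0))) · e^(−n φ(0)) = sqrt(2π / (60n)) = sqrt(π/(30n)).
The 3 · x^4 term contributes only at subleading order (an O(1/n) relative correction).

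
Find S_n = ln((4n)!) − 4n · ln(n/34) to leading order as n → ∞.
S_n ~ 4n · (ln 136 − 1) + O(ln n)

Stirling: ln((4n)!) = 4n ln(4n) − 4n + O(ln n).
  S_n = 4n ln(4n) − 4n − 4n ln(n/34) + O(ln n)
      = 4n ln(4n) − 4n ln n + 4n ln 34 − 4n + O(ln n)
      = 4n ln 4 + 4n ln 34 − 4n + O(ln n)
      = 4n (ln 136 − 1) + O(ln n).
Numerically ln(136) − 1 ≈ 3.9127.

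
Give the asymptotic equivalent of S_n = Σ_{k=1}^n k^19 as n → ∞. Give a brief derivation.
S_n ~ n^20 / 20

By integral comparison (Euler-Maclaurin), Σ_{k=1}^n k^19 = ∫_0^n x^19 dx + O(n^19) = n^20/20 + O(n^19). (Equivalently, Faulhaber's formula gives the same leading term.)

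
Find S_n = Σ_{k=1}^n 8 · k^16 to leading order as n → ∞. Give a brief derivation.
S_n ~ 8 · n^17 / 17

By integral comparison (Euler-Maclaurin), Σ_{k=1}^n 8 · k^16 = 8 · ∫_0^n x^16 dx + O(n^16) = 8 · n^17/17 + O(n^16). (Equivalently, Faulhaber's formula gives the same leading term.)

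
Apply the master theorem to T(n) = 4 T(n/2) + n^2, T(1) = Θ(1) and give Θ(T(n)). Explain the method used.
T(n) = Θ(n^2 log n)

log_2 4 = 2, and f(n) = n^2 = Θ(n^(log_2 4)). This is Case 2 of the master theorem: T(n) = Θ(f(n) · log n) = Θ(n^2 log n).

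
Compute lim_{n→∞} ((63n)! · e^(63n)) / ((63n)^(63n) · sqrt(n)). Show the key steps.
lim = sqrt(2π·63)

Stirling: (63n)! ~ sqrt(2π·63n) · (63n/e)^(63n). Hence
  (63n)! · e^(63n) / (63n)^(63n) ~ sqrt(2π·63n).
Dividing by sqrt(n): sqrt(2π·63n) / sqrt(n) = sqrt(2π·63) · n^((1−1)/2), so the limit is sqrt(2π·63).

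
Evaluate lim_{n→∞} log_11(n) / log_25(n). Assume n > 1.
lim = ln(25) / ln(11) = log_11(25)

Change of base: log_11(n) = ln n / ln 11 and log_25(n) = ln n / ln 25. The ratio is (ln n / ln 11) · (ln 25 / ln n) = ln 25 / ln 11, a constant independent of n. So the limit is ln 25 / ln 11 = log_11(25).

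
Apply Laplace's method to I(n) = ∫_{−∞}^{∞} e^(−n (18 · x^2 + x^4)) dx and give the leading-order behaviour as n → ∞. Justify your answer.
I(n) ~ sqrt(π/(18n))

φ(x) = 18 · x^2 + x^4 has its unique global minimum at x* = 0 (since φ'(x) = 36x + 4x^3 = 0 only at x = 0 for real x with both coefficients positive, and φ → ∞ as |x| → ∞). At x* = 0, φ(0) = 0 and φ''(0) = 36. Laplace's method then gives
  I(n) ~ sqrt(2π / (n · φ''(0))) · e^(−n φ(0)) = sqrt(2π / (36n)) = sqrt(π/(18n)).
The x^4 term contributes only at subleading order (an O(1/n) relative correction).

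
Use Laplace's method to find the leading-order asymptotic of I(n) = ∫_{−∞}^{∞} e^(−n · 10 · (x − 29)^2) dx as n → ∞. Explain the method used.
I(n) = sqrt(π/(10n))

Here φ(x) = 10 · (x − 29)^2 has its unique minimum at x* = 29 with φ(x*) = 0 and φ''(x*) = 20. Laplace's method gives
  I(n) ~ e^(−n φ(x*)) · sqrt(2π / (n · φ''(x*))) = sqrt(2π / (20n)) = sqrt(π/(10n)).
This is exact: substituting u = (x − 29)·sqrt(10n) gives I(n) = (1/sqrt(10n)) ∫_{−∞}^{∞} e^(−u^2) du = sqrt(π/(10n)).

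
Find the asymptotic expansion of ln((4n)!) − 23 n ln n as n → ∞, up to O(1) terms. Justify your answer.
ln((4n)!) − 23 n ln n = −19 n ln n + 4(ln 4 − 1) n + (1/2) ln(2π·4n) + O(1/n)

Stirling: ln((4n)!) = 4n ln(4n) − 4n + (1/2) ln(2π·4n) + O(1/n).
Expand 4n ln(4n) = 4n (ln n + ln 4) = 4n ln n + 4n ln 4.
Subtract 23n ln n: leading term is (4 − 23) n ln n = −19 n ln n. The next term is 4n ln 4 − 4n = 4(ln 4 − 1) n. Then the (1/2) ln(2π·4n) correction.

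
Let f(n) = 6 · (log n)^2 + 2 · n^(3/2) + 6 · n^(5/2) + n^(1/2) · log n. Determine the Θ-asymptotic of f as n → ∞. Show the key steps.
f(n) ∈ Θ(n^(5/2))

Compare the terms by growth order. For large n, n^a · (log n)^b dominates n^a' · (log n)^b' iff a > a', or (a = a' and b > b'). Ranking the 4 terms shows the dominant one is 6 · n^(5/2). Hence f(n) ∈ Θ(n^(5/2)).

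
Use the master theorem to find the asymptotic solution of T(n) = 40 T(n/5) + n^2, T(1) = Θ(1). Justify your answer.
T(n) = Θ(n^(log_5 40))

Master theorem: compare f(n) = n^2 to n^(log_5 40) where log_5 40 ≈ 2.292. Since 2 < log_5 40, we have f(n) = O(n^(log_5 40 − ε)) for some ε > 0 — Case 1. Hence T(n) = Θ(n^(log_5 40)).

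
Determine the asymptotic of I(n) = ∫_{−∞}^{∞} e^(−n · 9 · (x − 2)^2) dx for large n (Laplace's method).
I(n) = sqrt(π/(9n))

Here φ(x) = 9 · (x − 2)^2 has its unique minimum at x* = 2 with φ(x*) = 0 and φ''(x*) = 18. Laplace's method gives
  I(n) ~ e^(−n φ(x*)) · sqrt(2π / (n · φ''(x*))) = sqrt(2π / (18n)) = sqrt(π/(9n)).
This is exact: substituting u = (x − 2)·sqrt(9n) gives I(n) = (1/sqrt(9n)) ∫_{−∞}^{∞} e^(−u^2) du = sqrt(π/(9n)).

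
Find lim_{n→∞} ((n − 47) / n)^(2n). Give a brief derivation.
lim = e^(−94)

Rewrite as (1 − 47/n)^(2n). By the standard limit (1 + x/n)^n → e^x, we have (1 − 47/n)^n → e^(−47), and raising to the 2nd power gives e^(−94).
More precisely, ln[(1 − 47/n)^(2n)] = 2n · ln(1 − 47/n) = 2n · (-47/n + O(1/n^2)) = -94 + O(1/n) → -94.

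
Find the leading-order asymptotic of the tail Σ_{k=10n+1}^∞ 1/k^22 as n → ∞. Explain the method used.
Σ_{k>10n} 1/k^22 ~ 1/(21 · (10n)^21)

Compare to the integral: ∫_{10n}^∞ x^(−22) dx = [−x^(−21)/21]_{10n}^∞ = 1/((22−1)·(10n)^21). Euler-Maclaurin then gives
  Σ_{k>10n} 1/k^22 = ∫_{10n}^∞ dx/x^22 − 1/(2·(10n)^22) + O(1/(10n)^23).
(Equivalently this is ζ(22) − Σ_{k≤10n} 1/k^22.)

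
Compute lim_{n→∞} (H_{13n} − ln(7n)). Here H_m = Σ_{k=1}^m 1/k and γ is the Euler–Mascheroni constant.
lim = ln(13/7) + γ

By Euler-Maclaurin, H_m = ln m + γ + O(1/m). So
  H_{13n} − ln(7n) = ln(13n) + γ − ln(7n) + O(1/n)
                       = ln(13/7) + γ + O(1/n).
Hence the limit is ln(13/7) + γ.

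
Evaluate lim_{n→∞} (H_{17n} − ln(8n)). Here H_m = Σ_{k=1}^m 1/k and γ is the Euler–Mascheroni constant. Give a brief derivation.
lim = ln(17/8) + γ

By Euler-Maclaurin, H_m = ln m + γ + O(1/m). So
  H_{17n} − ln(8n) = ln(17n) + γ − ln(8n) + O(1/n)
                       = ln(17/8) + γ + O(1/n).
Hence the limit is ln(17/8) + γ.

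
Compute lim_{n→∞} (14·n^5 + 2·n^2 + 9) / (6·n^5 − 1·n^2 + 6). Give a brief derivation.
lim = 14/6 = 7/3

For large n the leading n^5 terms dominate both numerator and denominator. Dividing top and bottom by n^5, every other term tends to 0, leaving 14/6 = 7/3.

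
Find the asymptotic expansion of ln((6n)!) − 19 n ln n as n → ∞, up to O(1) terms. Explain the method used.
ln((6n)!) − 19 n ln n = −13 n ln n + 6(ln 6 − 1) n + (1/2) ln(2π·6n) + O(1/n)

Stirling: ln((6n)!) = 6n ln(6n) − 6n + (1/2) ln(2π·6n) + O(1/n).
Expand 6n ln(6n) = 6n (ln n + ln 6) = 6n ln n + 6n ln 6.
Subtract 19n ln n: leading term is (6 − 19) n ln n = −13 n ln n. The next term is 6n ln 6 − 6n = 6(ln 6 − 1) n. Then the (1/2) ln(2π·6n) correction.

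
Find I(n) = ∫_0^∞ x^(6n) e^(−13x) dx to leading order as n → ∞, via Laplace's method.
I(n) ~ (sqrt(2π·6n) / 13) · (6n/(13e))^(6n)

Write the integrand as exp(6n ln x − 13x) and set f(x) = 6n ln x − 13x. Then f'(x) = 6n/x − 13 = 0 at x* = 6n/13, and f''(x*) = −6n/x*^2 = −13^2/(6n). Laplace's method (interior maximum) gives
  I(n) ~ e^(f(x*)) · sqrt(2π / |f''(x*)|)
        = exp(6n ln(6n/13) − 6n) · sqrt(2π · 6n / 13^2)
        = (6n/13)^(6n) e^(−6n) · sqrt(2π·6n) / 13
        = (sqrt(2π·6n) / 13) · (6n/(13e))^(6n).
This matches Γ(6n+1)/13^(6n+1) with Stirling applied to Γ.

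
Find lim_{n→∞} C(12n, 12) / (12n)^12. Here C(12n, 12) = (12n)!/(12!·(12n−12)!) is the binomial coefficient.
lim = 1/12! = 1/479001600

With N = 12n → ∞: C(N, 12) / N^12 = [N(N−1)…(N−11)] / (12! · N^12) = (1/12!) · 1 · (1 − 1/(12n)) · … · (1 − 11/(12n)). Each factor → 1 as N → ∞, so the limit is 1/12! = 1/479001600.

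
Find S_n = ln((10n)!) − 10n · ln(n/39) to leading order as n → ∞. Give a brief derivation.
S_n ~ 10n · (ln 390 − 1) + O(ln n)

Stirling: ln((10n)!) = 10n ln(10n) − 10n + O(ln n).
  S_n = 10n ln(10n) − 10n − 10n ln(n/39) + O(ln n)
      = 10n ln(10n) − 10n ln n + 10n ln 39 − 10n + O(ln n)
      = 10n ln 10 + 10n ln 39 − 10n + O(ln n)
      = 10n (ln 390 − 1) + O(ln n).
Numerically ln(390) − 1 ≈ 4.9661.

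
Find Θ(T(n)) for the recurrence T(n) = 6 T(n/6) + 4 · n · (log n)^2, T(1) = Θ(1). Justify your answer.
T(n) = Θ(n · (log n)^3)

Here log_6 6 = 1 and f(n) = 4 · n · (log n)^2 = Θ(n^(log_6 6) · (log n)^2). This is the extended Case 2 of the master theorem (f matches the critical exponent up to log factors), giving T(n) = Θ(n^(log_6 6) · (log n)^(2+1)) = Θ(n · (log n)^3).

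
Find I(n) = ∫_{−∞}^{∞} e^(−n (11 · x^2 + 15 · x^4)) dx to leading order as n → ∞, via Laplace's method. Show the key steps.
I(n) ~ sqrt(π/(11n))

φ(x) = 11 · x^2 + 15 · x^4 has its unique global minimum at x* = 0 (since φ'(x) = 22x + 60x^3 = 0 only at x = 0 for real x with both coefficients positive, and φ → ∞ as |x| → ∞). At x* = 0, φ(0) = 0 and φ''(0) = 22. Laplace's method then gives
  I(n) ~ sqrt(2π / (n · φ''(0))) · e^(−n φ(0)) = sqrt(2π / (22n)) = sqrt(π/(11n)).
The 15 · x^4 term contributes only at subleading order (an O(1/n) relative correction).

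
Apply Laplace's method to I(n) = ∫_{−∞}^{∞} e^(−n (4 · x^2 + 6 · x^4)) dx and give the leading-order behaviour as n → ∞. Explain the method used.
I(n) ~ sqrt(π/(4n))

φ(x) = 4 · x^2 + 6 · x^4 has its unique global minimum at x* = 0 (since φ'(x) = 8x + 24x^3 = 0 only at x = 0 for real x with both coefficients positive, and φ → ∞ as |x| → ∞). At x* = 0, φ(0) = 0 and φ''(0) = 8. Laplace's method then gives
  I(n) ~ sqrt(2π / (n · φ''(0))) · e^(−n φ(0)) = sqrt(2π / (8n)) = sqrt(π/(4n)).
The 6 · x^4 term contributes only at subleading order (an O(1/n) relative correction).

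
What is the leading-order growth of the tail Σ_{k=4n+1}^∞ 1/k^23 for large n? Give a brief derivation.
Σ_{k>4n} 1/k^23 ~ 1/(22 · (4n)^22)

Compare to the integral: ∫_{4n}^∞ x^(−23) dx = [−x^(−22)/22]_{4n}^∞ = 1/((23−1)·(4n)^22). Euler-Maclaurin then gives
  Σ_{k>4n} 1/k^23 = ∫_{4n}^∞ dx/x^23 − 1/(2·(4n)^23) + O(1/(4n)^24).
(Equivalently this is ζ(23) − Σ_{k≤4n} 1/k^23.)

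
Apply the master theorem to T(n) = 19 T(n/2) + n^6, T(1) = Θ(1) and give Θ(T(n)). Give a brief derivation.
T(n) = Θ(n^6)

log_2 19 ≈ 4.248. f(n) = n^6 dominates n^(log_2 19) since 6 > 4.248, and the regularity condition a·f(n/b) = 19·(n/2)^6 = (19/64)·n^6 ≤ c·f(n) holds with c = 19/64 ≈ 0.297 < 1. So this is Case 3: T(n) = Θ(f(n)) = Θ(n^6).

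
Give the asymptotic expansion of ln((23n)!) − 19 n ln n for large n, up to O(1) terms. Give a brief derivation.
ln((23n)!) − 19 n ln n = 4 n ln n + 23(ln 23 − 1) n + (1/2) ln(2π·23n) + O(1/n)

Stirling: ln((23n)!) = 23n ln(23n) − 23n + (1/2) ln(2π·23n) + O(1/n).
Expand 23n ln(23n) = 23n (ln n + ln 23) = 23n ln n + 23n ln 23.
Subtract 19n ln n: leading term is (23 − 19) n ln n = 4 n ln n. The next term is 23n ln 23 − 23n = 23(ln 23 − 1) n. Then the (1/2) ln(2π·23n) correction.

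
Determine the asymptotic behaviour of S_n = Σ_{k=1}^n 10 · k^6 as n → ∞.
S_n ~ 10 · n^7 / 7

By integral comparison (Euler-Maclaurin), Σ_{k=1}^n 10 · k^6 = 10 · ∫_0^n x^6 dx + O(n^6) = 10 · n^7/7 + O(n^6). (Equivalently, Faulhaber's formula gives the same leading term.)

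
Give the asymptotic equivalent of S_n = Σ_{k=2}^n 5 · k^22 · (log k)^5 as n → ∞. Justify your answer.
S_n ~ 5 · n^23 · (log n)^5 / 23

By integral comparison, S_n = ∫_1^n 5 · x^22 · (log x)^5 dx + O(n^22 · (log n)^5). For the integral, the leading term of ∫_1^n x^22 (log x)^5 dx is n^23/23 · (log n)^5 (by repeated integration by parts; each step lowers the log-exponent and produces a relatively O(1/log n) correction). Hence S_n ~ 5 · n^23 · (log n)^5 / 23.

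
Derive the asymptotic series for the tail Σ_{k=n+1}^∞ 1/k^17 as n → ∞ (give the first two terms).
Σ_{k>n} 1/k^17 = 1/(16 · n^16) − 1/(2 · n^17) + O(1/n^18)

Compare to the integral: ∫_{n}^∞ x^(−17) dx = [−x^(−16)/16]_{n}^∞ = 1/((17−1)·n^16). The Euler-Maclaurin correction adds −f(n)/2 = −1/(2·n^17). Euler-Maclaurin then gives
  Σ_{k>n} 1/k^17 = ∫_{n}^∞ dx/x^17 − 1/(2·n^17) + O(1/n^18).
(Equivalently this is ζ(17) − Σ_{k≤n} 1/k^17.)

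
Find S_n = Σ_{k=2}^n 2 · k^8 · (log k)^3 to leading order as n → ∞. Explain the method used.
S_n ~ 2 · n^9 · (log n)^3 / 9

By integral comparison, S_n = ∫_1^n 2 · x^8 · (log x)^3 dx + O(n^8 · (log n)^3). For the integral, the leading term of ∫_1^n x^8 (log x)^3 dx is n^9/9 · (log n)^3 (by repeated integration by parts; each step lowers the log-exponent and produces a relatively O(1/log n) correction). Hence S_n ~ 2 · n^9 · (log n)^3 / 9.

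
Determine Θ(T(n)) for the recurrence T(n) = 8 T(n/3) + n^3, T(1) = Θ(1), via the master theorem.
T(n) = Θ(n^3)

log_3 8 ≈ 1.893. f(n) = n^3 dominates n^(log_3 8) since 3 > 1.893, and the regularity condition a·f(n/b) = 8·(n/3)^3 = (8/27)·n^3 ≤ c·f(n) holds with c = 8/27 ≈ 0.296 < 1. So this is Case 3: T(n) = Θ(f(n)) = Θ(n^3).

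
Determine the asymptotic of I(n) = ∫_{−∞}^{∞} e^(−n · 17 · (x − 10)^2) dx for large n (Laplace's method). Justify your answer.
I(n) = sqrt(π/(17n))

Here φ(x) = 17 · (x − 10)^2 has its unique minimum at x* = 10 with φ(x*) = 0 and φ''(x*) = 34. Laplace's method gives
  I(n) ~ e^(−n φ(x*)) · sqrt(2π / (n · φ''(x*))) = sqrt(2π / (34n)) = sqrt(π/(17n)).
This is exact: substituting u = (x − 10)·sqrt(17n) gives I(n) = (1/sqrt(17n)) ∫_{−∞}^{∞} e^(−u^2) du = sqrt(π/(17n)).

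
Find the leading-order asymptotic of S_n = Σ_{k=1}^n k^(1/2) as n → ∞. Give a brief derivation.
S_n ~ (2/3) · n^(3/2)

Integral comparison: Σ_{k=1}^n k^(1/2) = ∫_0^n x^(1/2) dx + O(n^(1/2)). The integral is n^(1 + 1/2) / (1 + 1/2) = n^((1+2)/2) / ((1+2)/2) = (2/3) · n^(3/2).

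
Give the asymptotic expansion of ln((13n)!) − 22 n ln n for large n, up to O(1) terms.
ln((13n)!) − 22 n ln n = −9 n ln n + 13(ln 13 − 1) n + (1/2) ln(2π·13n) + O(1/n)

Stirling: ln((13n)!) = 13n ln(13n) − 13n + (1/2) ln(2π·13n) + O(1/n).
Expand 13n ln(13n) = 13n (ln n + ln 13) = 13n ln n + 13n ln 13.
Subtract 22n ln n: leading term is (13 − 22) n ln n = −9 n ln n. The next term is 13n ln 13 − 13n = 13(ln 13 − 1) n. Then the (1/2) ln(2π·13n) correction.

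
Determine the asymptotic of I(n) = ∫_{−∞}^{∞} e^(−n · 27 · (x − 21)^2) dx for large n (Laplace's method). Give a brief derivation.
I(n) = sqrt(π/(27n))

Here φ(x) = 27 · (x − 21)^2 has its unique minimum at x* = 21 with φ(x*) = 0 and φ''(x*) = 54. Laplace's method gives
  I(n) ~ e^(−n φ(x*)) · sqrt(2π / (n · φ''(x*))) = sqrt(2π / (54n)) = sqrt(π/(27n)).
This is exact: substituting u = (x − 21)·sqrt(27n) gives I(n) = (1/sqrt(27n)) ∫_{−∞}^{∞} e^(−u^2) du = sqrt(π/(27n)).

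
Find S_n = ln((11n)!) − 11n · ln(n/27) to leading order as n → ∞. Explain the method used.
S_n ~ 11n · (ln 297 − 1) + O(ln n)

Stirling: ln((11n)!) = 11n ln(11n) − 11n + O(ln n).
  S_n = 11n ln(11n) − 11n − 11n ln(n/27) + O(ln n)
      = 11n ln(11n) − 11n ln n + 11n ln 27 − 11n + O(ln n)
      = 11n ln 11 + 11n ln 27 − 11n + O(ln n)
      = 11n (ln 297 − 1) + O(ln n).
Numerically ln(297) − 1 ≈ 4.6937.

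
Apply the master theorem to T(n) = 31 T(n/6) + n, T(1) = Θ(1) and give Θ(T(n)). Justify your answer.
T(n) = Θ(n^(log_6 31))

Master theorem: compare f(n) = n to n^(log_6 31) where log_6 31 ≈ 1.917. Since 1 < log_6 31, we have f(n) = O(n^(log_6 31 − ε)) for some ε > 0 — Case 1. Hence T(n) = Θ(n^(log_6 31)).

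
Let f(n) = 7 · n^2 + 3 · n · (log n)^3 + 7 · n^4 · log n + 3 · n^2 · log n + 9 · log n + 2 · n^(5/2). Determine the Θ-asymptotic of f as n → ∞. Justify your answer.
f(n) ∈ Θ(n^4 · log n)

Compare the terms by growth order. For large n, n^a · (log n)^b dominates n^a' · (log n)^b' iff a > a', or (a = a' and b > b'). Ranking the 6 terms shows the dominant one is 7 · n^4 · log n. Hence f(n) ∈ Θ(n^4 · log n).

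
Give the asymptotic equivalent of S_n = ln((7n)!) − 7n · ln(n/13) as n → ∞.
S_n ~ 7n · (ln 91 − 1) + O(ln n)

Stirling: ln((7n)!) = 7n ln(7n) − 7n + O(ln n).
  S_n = 7n ln(7n) − 7n − 7n ln(n/13) + O(ln n)
      = 7n ln(7n) − 7n ln n + 7n ln 13 − 7n + O(ln n)
      = 7n ln 7 + 7n ln 13 − 7n + O(ln n)
      = 7n (ln 91 − 1) + O(ln n).
Numerically ln(91) − 1 ≈ 3.5109.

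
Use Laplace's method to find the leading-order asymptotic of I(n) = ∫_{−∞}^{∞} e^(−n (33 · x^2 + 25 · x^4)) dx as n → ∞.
I(n) ~ sqrt(π/(33n))

φ(x) = 33 · x^2 + 25 · x^4 has its unique global minimum at x* = 0 (since φ'(x) = 66x + 100x^3 = 0 only at x = 0 for real x with both coefficients positive, and φ → ∞ as |x| → ∞). At x* = 0, φ(0) = 0 and φ''(0) = 66. Laplace's method then gives
  I(n) ~ sqrt(2π / (n · φ''(0))) · e^(−n φ(0)) = sqrt(2π / (66n)) = sqrt(π/(33n)).
The 25 · x^4 term contributes only at subleading order (an O(1/n) relative correction).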